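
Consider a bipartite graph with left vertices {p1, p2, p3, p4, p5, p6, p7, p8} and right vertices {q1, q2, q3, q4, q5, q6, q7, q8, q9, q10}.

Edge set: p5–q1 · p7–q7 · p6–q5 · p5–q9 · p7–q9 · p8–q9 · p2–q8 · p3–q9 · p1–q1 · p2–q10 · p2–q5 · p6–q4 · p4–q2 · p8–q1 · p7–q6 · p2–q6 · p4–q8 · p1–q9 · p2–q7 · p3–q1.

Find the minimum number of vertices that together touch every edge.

6

The 6 edges p1–q1, p2–q6, p3–q9, p4–q8, p6–q5, p7–q7 form a matching, so any vertex cover needs at least 6 vertices (one per matched edge).
Conversely {p2, p4, p6, p7, q1, q9} meets every edge and has exactly 6 vertices, so 6 is optimal.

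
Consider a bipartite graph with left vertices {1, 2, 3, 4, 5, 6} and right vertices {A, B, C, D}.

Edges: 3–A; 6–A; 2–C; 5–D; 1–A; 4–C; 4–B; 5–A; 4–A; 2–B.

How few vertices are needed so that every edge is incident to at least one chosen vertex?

4

{2, 4, 5, A} is a vertex cover of size 4: every edge has an endpoint in this set.
No smaller cover exists because 1–A, 2–C, 4–B, 5–D is a matching of size 4, and a cover must include an endpoint of each of these disjoint edges (König's theorem).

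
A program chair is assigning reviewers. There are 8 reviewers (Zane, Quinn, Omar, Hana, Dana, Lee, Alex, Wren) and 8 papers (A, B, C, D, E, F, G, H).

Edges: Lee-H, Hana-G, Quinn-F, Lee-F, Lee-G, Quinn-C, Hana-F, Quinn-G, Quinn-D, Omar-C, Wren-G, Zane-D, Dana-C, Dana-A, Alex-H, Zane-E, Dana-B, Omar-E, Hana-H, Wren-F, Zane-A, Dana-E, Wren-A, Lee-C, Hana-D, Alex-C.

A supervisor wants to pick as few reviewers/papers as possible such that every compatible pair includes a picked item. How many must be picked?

A maximum matching has 8 edges (e.g. Zane–A, Quinn–G, Omar–E, Hana–D, Dana–B, Lee–H, Alex–C, Wren–F).
By König's theorem the minimum vertex cover has the same size. One such cover is {Zane, Quinn, Omar, Hana, Dana, Lee, Alex, Wren}.

8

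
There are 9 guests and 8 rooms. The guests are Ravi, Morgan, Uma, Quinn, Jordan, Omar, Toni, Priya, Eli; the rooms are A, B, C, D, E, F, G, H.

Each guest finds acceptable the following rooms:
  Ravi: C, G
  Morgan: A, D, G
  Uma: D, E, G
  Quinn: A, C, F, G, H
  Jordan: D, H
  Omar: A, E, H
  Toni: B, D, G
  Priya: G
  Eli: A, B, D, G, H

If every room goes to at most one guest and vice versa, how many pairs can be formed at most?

One maximum matching: Ravi-C, Morgan-D, Uma-E, Quinn-F, Jordan-H, Omar-A, Toni-B, Priya-G.
The set {Morgan, Uma, Jordan, Omar, Toni, Priya, Eli} has only 6 neighbours ({A, B, D, E, G, H}), so by Hall's theorem at most 8 of the 9 guests can be matched.

8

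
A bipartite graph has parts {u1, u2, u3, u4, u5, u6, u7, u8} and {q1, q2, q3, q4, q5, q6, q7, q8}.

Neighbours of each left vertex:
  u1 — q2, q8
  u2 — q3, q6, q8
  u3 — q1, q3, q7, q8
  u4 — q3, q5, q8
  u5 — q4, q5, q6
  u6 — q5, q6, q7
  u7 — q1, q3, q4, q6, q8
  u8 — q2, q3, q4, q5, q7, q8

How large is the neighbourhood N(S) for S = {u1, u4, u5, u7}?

The union of neighbours of {u1, u4, u5, u7} is {q1, q2, q3, q4, q5, q6, q8}, which has 7 elements.
Since |N(S)| = 7 ≥ |S| = 4, Hall's condition holds for this subset.

7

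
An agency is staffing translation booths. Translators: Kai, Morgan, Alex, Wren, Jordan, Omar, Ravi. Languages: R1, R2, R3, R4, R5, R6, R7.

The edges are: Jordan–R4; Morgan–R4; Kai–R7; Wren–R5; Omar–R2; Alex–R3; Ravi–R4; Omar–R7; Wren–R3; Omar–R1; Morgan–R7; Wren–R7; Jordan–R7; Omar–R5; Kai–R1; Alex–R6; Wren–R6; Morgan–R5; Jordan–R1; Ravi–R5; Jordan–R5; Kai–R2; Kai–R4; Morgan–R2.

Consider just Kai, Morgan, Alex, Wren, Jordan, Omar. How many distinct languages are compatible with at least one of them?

The union of neighbours of {Kai, Morgan, Alex, Wren, Jordan, Omar} is {R1, R2, R3, R4, R5, R6, R7}, which has 7 elements.
Since |N(S)| = 7 ≥ |S| = 6, Hall's condition holds for this subset.

7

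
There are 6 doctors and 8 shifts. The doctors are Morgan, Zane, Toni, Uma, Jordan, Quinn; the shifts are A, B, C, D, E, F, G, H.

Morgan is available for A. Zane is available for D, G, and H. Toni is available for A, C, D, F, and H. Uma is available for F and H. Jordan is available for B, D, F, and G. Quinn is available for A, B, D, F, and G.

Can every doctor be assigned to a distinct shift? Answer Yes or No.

For example, pair Morgan→A, Zane→D, Toni→H, Uma→F, Jordan→B, Quinn→G.
All 6 doctors are covered.

Yes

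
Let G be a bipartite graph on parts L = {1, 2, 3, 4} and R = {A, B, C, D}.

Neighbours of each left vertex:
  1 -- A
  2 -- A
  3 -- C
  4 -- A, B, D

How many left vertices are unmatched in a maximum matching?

A valid assignment of size 3: 1→A, 3→C, 4→B.
The set {1, 2} has only 1 neighbour ({A}), so by Hall's theorem at most 3 of the 4 left vertices can be matched.
That matches 3 of the 4, leaving 1 unmatched; no matching can do better.

1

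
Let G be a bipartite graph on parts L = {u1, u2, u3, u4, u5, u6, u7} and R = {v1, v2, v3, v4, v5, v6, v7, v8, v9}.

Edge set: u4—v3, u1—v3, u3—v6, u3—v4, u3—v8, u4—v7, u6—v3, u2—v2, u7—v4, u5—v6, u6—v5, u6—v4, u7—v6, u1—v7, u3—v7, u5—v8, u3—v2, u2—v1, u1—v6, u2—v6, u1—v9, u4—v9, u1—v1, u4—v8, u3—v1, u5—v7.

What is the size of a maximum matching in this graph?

One maximum matching: u1→v1, u2→v2, u3→v4, u4→v3, u5→v7, u6→v5, u7→v6.
All 7 left vertices are matched, so no larger matching exists.

7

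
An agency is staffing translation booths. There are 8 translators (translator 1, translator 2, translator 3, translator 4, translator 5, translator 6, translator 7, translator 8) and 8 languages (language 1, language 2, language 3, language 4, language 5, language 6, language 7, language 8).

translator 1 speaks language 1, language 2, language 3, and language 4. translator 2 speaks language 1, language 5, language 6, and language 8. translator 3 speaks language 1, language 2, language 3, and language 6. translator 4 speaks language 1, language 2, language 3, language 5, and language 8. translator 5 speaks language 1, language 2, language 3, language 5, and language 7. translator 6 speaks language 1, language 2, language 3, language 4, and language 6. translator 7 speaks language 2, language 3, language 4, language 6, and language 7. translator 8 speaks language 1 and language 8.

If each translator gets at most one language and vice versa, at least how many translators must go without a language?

0

One maximum matching: translator 1-language 4, translator 2-language 6, translator 3-language 1, translator 4-language 5, translator 5-language 3, translator 6-language 2, translator 7-language 7, translator 8-language 8.
This saturates every translator, so 8 is the maximum.
That matches 8 of the 8, leaving 0 unmatched; no matching can do better.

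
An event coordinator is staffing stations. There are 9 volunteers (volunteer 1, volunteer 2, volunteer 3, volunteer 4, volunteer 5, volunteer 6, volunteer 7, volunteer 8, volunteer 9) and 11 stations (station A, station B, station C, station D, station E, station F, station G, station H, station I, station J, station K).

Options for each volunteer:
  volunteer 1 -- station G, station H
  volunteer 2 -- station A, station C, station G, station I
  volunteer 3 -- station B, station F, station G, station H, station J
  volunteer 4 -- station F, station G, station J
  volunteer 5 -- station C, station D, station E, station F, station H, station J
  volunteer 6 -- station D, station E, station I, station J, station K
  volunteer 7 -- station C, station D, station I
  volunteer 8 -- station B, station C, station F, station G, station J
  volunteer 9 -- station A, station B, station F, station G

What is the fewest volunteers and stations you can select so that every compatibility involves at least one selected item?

9

The 9 edges volunteer 1–station H, volunteer 2–station C, volunteer 3–station B, volunteer 4–station G, volunteer 5–station J, volunteer 6–station K, volunteer 7–station D, volunteer 8–station F, volunteer 9–station A form a matching, so any vertex cover needs at least 9 vertices (one per matched edge).
Conversely {volunteer 1, volunteer 2, volunteer 3, volunteer 4, volunteer 5, volunteer 6, volunteer 7, volunteer 8, volunteer 9} meets every edge and has exactly 9 vertices, so 9 is optimal.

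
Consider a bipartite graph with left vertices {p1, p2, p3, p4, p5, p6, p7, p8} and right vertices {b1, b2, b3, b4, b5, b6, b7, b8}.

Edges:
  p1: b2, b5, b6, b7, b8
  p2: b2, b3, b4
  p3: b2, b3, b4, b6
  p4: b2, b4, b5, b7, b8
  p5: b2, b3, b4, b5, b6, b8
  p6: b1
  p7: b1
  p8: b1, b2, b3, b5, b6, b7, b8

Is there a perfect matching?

The set {p6, p7} has only 1 neighbour ({b1}), so by Hall's theorem at most 7 of the 8 left vertices can be matched.
Hence no matching covers every left vertex.

No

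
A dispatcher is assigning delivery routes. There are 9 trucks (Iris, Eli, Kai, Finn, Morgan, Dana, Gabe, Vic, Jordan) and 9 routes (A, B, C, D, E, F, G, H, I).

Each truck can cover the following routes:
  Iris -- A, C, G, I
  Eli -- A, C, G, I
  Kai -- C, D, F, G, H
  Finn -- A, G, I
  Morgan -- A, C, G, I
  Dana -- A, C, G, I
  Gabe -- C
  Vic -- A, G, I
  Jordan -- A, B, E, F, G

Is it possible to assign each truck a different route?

No

The set {Iris, Eli, Finn, Morgan, Dana, Gabe, Vic} has only 4 neighbours ({A, C, G, I}), so by Hall's theorem at most 6 of the 9 trucks can be matched.
Hence no matching covers every truck.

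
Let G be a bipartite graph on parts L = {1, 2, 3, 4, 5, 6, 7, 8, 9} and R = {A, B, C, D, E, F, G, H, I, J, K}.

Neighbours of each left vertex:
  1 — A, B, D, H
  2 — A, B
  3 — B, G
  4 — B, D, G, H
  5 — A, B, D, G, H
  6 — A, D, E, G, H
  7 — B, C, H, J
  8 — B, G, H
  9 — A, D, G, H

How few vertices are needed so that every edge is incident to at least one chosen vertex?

The 7 edges 1–H, 2–A, 3–B, 4–D, 5–G, 6–E, 7–J form a matching, so any vertex cover needs at least 7 vertices (one per matched edge).
Conversely {6, 7, A, B, D, G, H} meets every edge and has exactly 7 vertices, so 7 is optimal.

7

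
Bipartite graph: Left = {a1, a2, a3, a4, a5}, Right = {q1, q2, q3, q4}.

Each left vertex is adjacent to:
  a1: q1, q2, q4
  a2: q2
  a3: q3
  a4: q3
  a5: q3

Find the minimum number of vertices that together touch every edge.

{a1, a2, q3} is a vertex cover of size 3: every edge has an endpoint in this set.
No smaller cover exists because a1–q4, a2–q2, a3–q3 is a matching of size 3, and a cover must include an endpoint of each of these disjoint edges (König's theorem).

3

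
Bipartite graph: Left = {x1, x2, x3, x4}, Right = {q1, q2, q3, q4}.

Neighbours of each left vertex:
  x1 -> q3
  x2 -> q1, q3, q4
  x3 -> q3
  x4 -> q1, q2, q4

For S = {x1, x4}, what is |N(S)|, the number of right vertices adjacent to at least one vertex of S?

The union of neighbours of {x1, x4} is {q1, q2, q3, q4}, which has 4 elements.
Since |N(S)| = 4 ≥ |S| = 2, Hall's condition holds for this subset.

4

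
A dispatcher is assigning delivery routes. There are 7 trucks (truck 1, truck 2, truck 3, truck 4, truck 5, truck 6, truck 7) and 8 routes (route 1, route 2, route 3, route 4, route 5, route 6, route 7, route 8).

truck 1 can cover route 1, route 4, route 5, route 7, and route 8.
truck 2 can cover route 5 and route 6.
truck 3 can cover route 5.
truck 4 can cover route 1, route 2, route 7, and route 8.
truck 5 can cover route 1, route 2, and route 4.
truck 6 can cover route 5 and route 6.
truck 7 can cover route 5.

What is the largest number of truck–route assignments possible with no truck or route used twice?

A valid assignment of size 5: truck 1–route 4, truck 2–route 6, truck 3–route 5, truck 4–route 7, truck 5–route 2.
The set {truck 2, truck 3, truck 6, truck 7} has only 2 neighbours ({route 5, route 6}), so by Hall's theorem at most 5 of the 7 trucks can be matched.

5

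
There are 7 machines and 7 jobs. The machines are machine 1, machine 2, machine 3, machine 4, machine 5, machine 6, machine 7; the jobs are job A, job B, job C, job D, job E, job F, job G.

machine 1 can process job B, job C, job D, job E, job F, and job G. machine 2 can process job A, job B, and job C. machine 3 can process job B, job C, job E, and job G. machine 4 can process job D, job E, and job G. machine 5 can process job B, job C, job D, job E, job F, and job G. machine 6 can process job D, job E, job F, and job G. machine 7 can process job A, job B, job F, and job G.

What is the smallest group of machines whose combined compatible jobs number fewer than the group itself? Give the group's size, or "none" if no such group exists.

A matching saturating every machine exists, for instance machine 1→job D, machine 2→job B, machine 3→job C, machine 4→job G, machine 5→job F, machine 6→job E, machine 7→job A.
By Hall's marriage theorem, this means |N(S)| ≥ |S| for every subset S, so no violating subset exists.

none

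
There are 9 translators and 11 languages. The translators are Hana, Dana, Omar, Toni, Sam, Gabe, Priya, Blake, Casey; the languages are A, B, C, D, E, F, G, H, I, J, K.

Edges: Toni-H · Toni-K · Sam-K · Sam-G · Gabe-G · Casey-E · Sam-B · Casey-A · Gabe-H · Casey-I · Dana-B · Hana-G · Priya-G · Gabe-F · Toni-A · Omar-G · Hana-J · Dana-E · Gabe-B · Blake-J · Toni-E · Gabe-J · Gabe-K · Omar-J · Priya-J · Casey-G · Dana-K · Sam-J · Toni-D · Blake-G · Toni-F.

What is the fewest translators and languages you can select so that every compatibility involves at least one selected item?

7

{Dana, Toni, Sam, Gabe, Casey, G, J} is a vertex cover of size 7: every edge has an endpoint in this set.
No smaller cover exists because Hana–G, Dana–E, Omar–J, Toni–A, Sam–B, Gabe–K, Casey–I is a matching of size 7, and a cover must include an endpoint of each of these disjoint edges (König's theorem).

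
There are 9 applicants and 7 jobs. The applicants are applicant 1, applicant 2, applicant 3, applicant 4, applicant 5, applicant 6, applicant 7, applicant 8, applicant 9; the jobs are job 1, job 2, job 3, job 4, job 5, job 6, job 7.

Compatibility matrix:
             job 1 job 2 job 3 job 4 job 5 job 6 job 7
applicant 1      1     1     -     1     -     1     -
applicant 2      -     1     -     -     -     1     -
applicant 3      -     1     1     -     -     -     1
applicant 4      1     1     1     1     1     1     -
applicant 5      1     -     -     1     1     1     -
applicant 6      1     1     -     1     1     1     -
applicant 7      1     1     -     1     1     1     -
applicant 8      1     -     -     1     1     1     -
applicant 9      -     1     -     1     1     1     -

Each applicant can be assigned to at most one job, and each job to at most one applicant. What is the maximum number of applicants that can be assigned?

One maximum matching: applicant 1–job 2, applicant 2–job 6, applicant 3–job 7, applicant 4–job 3, applicant 5–job 4, applicant 6–job 1, applicant 7–job 5.
The set {applicant 1, applicant 2, applicant 5, applicant 6, applicant 7, applicant 8, applicant 9} has only 5 neighbours ({job 1, job 2, job 4, job 5, job 6}), so by Hall's theorem at most 7 of the 9 applicants can be matched.

7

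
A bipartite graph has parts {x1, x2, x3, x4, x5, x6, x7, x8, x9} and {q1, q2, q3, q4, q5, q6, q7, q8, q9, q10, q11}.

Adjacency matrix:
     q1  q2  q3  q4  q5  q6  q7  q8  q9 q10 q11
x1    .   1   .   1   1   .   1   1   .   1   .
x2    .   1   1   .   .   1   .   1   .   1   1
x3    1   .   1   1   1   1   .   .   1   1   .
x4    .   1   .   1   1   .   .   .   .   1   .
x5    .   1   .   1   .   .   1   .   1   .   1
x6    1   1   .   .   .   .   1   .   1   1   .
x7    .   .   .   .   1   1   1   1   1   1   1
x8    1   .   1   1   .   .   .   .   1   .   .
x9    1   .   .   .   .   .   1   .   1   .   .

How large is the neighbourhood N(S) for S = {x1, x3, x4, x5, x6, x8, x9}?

11

The union of neighbours of {x1, x3, x4, x5, x6, x8, x9} is {q1, q2, q3, q4, q5, q6, q7, q8, q9, q10, q11}, which has 11 elements.
Since |N(S)| = 11 ≥ |S| = 7, Hall's condition holds for this subset.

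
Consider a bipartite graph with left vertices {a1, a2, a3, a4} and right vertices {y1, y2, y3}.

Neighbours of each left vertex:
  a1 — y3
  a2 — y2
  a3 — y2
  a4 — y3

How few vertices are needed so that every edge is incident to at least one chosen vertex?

{y2, y3} is a vertex cover of size 2: every edge has an endpoint in this set.
No smaller cover exists because a1–y3, a2–y2 is a matching of size 2, and a cover must include an endpoint of each of these disjoint edges (König's theorem).

2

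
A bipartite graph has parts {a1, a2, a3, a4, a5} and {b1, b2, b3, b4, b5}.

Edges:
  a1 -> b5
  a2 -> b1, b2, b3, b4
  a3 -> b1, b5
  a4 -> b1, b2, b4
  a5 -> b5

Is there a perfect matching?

The set {a1, a5} has only 1 neighbour ({b5}), so by Hall's theorem at most 4 of the 5 left vertices can be matched.
Hence no matching covers every left vertex.

No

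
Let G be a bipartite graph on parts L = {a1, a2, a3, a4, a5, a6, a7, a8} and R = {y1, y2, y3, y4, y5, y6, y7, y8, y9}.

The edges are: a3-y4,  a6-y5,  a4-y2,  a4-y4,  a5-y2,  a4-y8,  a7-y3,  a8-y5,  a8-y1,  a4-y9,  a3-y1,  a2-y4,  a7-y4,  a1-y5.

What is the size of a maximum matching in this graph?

6

One maximum matching: a1-y5, a2-y4, a3-y1, a4-y8, a5-y2, a7-y3.
The set {a1, a2, a3, a6, a8} has only 3 neighbours ({y1, y4, y5}), so by Hall's theorem at most 6 of the 8 left vertices can be matched.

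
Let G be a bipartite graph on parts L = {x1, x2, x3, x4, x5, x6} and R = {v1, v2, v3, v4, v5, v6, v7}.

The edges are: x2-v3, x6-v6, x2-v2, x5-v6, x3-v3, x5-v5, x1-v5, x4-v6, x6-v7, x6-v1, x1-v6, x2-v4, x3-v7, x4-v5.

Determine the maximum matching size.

5

One maximum matching: x1-v5, x2-v2, x3-v3, x4-v6, x6-v7.
The set {x1, x4, x5} has only 2 neighbours ({v5, v6}), so by Hall's theorem at most 5 of the 6 left vertices can be matched.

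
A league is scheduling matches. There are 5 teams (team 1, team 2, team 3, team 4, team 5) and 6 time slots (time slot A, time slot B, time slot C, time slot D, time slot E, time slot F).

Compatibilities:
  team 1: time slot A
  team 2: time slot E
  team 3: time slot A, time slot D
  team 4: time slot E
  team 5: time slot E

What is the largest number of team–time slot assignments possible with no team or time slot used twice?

One maximum matching: team 1–time slot A, team 2–time slot E, team 3–time slot D.
The set {team 2, team 4, team 5} has only 1 neighbour ({time slot E}), so by Hall's theorem at most 3 of the 5 teams can be matched.

3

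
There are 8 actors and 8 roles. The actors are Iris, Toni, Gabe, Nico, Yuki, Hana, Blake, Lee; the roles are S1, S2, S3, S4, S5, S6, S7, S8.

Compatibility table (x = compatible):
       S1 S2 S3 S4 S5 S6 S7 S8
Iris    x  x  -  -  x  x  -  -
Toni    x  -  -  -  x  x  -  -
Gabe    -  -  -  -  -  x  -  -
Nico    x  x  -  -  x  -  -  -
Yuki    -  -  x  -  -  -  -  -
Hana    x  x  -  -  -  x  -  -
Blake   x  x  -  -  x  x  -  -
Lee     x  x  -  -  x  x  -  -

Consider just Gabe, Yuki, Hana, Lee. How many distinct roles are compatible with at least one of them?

5

The union of neighbours of {Gabe, Yuki, Hana, Lee} is {S1, S2, S3, S5, S6}, which has 5 elements.
Since |N(S)| = 5 ≥ |S| = 4, Hall's condition holds for this subset.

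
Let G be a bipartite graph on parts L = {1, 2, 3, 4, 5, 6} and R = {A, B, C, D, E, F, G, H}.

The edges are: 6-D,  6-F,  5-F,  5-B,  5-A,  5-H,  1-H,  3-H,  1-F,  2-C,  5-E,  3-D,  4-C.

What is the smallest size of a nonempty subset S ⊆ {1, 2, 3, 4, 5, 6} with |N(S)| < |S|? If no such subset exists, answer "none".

Take S = {2, 4}. Its neighbourhood is {C}, so |N(S)| = 1 < |S| = 2.
No single vertex violates Hall's condition since each has at least one neighbour, so 2 is the minimum.

2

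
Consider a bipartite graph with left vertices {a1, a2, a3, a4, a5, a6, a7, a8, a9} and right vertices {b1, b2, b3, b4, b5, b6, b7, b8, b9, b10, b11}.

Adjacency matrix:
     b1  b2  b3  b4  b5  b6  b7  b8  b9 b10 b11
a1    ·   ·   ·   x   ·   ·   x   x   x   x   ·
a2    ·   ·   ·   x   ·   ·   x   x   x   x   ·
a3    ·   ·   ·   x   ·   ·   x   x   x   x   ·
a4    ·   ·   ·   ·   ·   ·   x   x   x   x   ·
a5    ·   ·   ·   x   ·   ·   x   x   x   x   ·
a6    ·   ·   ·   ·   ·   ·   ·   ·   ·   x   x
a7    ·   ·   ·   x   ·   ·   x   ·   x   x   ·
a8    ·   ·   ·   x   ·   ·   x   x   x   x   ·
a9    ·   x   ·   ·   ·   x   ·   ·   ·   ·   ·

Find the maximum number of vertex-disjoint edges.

7

A valid assignment of size 7: a1–b8, a2–b10, a3–b4, a4–b9, a5–b7, a6–b11, a9–b6.
The set {a1, a2, a3, a4, a5, a7, a8} has only 5 neighbours ({b10, b4, b7, b8, b9}), so by Hall's theorem at most 7 of the 9 left vertices can be matched.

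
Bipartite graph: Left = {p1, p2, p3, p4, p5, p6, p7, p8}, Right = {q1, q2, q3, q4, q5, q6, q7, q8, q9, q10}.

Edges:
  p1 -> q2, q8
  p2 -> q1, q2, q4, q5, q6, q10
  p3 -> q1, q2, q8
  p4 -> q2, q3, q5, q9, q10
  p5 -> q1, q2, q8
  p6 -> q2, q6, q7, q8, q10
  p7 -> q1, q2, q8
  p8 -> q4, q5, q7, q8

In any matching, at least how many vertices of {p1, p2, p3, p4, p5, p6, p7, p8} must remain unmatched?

For example, pair p1→q2, p2→q4, p3→q1, p4→q9, p5→q8, p6→q6, p8→q7.
The set {p1, p3, p5, p7} has only 3 neighbours ({q1, q2, q8}), so by Hall's theorem at most 7 of the 8 left vertices can be matched.
That matches 7 of the 8, leaving 1 unmatched; no matching can do better.

1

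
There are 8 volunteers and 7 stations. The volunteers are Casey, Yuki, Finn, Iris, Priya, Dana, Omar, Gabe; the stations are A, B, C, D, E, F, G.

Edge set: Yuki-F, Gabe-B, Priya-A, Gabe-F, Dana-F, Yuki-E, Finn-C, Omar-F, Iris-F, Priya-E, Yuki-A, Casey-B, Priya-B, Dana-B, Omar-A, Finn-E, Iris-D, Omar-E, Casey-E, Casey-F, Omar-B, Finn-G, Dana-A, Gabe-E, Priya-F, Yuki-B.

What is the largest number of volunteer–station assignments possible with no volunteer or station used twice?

For example, pair Casey-F, Yuki-A, Finn-C, Iris-D, Priya-E, Dana-B.
The set {Casey, Yuki, Priya, Dana, Omar, Gabe} has only 4 neighbours ({A, B, E, F}), so by Hall's theorem at most 6 of the 8 volunteers can be matched.

6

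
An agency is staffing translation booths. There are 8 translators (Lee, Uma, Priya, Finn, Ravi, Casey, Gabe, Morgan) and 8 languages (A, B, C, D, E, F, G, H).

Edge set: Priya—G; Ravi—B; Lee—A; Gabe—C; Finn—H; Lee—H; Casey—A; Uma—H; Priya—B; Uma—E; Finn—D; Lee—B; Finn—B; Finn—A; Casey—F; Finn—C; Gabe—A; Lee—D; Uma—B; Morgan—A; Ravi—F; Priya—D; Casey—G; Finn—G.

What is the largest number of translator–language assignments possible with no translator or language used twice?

For example, pair Lee–H, Uma–E, Priya–D, Finn–G, Ravi–B, Casey–F, Gabe–C, Morgan–A.
All 8 translators are matched, so no larger matching exists.

8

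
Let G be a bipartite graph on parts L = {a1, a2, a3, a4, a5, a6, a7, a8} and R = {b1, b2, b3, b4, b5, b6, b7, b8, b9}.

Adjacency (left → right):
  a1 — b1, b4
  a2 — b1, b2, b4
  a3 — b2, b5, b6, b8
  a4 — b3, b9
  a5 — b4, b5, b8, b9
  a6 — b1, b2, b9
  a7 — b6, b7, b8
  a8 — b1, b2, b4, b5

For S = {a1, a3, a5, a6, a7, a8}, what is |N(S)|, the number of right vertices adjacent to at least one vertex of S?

The union of neighbours of {a1, a3, a5, a6, a7, a8} is {b1, b2, b4, b5, b6, b7, b8, b9}, which has 8 elements.
Since |N(S)| = 8 ≥ |S| = 6, Hall's condition holds for this subset.

8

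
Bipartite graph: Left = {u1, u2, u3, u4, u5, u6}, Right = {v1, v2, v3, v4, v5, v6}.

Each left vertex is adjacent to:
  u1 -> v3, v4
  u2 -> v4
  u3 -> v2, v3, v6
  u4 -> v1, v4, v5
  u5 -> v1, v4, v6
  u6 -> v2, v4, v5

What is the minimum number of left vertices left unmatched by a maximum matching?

For example, pair u1-v3, u2-v4, u3-v6, u4-v5, u5-v1, u6-v2.
This saturates every left vertex, so 6 is the maximum.
That matches 6 of the 6, leaving 0 unmatched; no matching can do better.

0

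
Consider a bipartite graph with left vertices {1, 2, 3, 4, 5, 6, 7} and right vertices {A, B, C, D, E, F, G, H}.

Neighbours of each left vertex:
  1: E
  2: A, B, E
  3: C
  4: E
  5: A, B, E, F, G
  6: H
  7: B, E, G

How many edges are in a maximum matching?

For example, pair 1–E, 2–A, 3–C, 5–G, 6–H, 7–B.
The set {1, 4} has only 1 neighbour ({E}), so by Hall's theorem at most 6 of the 7 left vertices can be matched.

6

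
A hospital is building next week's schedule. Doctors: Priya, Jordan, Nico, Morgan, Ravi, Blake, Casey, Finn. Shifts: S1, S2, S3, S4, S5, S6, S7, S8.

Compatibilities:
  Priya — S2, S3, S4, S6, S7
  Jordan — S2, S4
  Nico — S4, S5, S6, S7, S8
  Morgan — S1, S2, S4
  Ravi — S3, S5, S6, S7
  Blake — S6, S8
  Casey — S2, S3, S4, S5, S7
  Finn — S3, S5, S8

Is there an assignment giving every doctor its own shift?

For example, pair Priya→S2, Jordan→S4, Nico→S7, Morgan→S1, Ravi→S5, Blake→S6, Casey→S3, Finn→S8.
Every doctor is matched, so this is a perfect matching.

Yes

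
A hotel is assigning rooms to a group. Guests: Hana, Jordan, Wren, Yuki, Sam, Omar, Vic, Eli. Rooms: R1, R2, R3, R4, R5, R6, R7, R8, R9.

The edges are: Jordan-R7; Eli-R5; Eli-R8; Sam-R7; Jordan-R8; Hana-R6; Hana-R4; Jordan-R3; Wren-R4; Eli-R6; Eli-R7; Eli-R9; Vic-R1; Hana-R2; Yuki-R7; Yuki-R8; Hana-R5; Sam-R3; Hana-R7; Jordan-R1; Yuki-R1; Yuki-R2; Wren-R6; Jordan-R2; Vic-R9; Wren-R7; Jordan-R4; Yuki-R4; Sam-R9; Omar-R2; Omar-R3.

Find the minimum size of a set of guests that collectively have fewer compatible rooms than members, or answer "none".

A matching saturating every guest exists, for instance Hana→R5, Jordan→R3, Wren→R6, Yuki→R4, Sam→R7, Omar→R2, Vic→R1, Eli→R9.
By Hall's marriage theorem, this means |N(S)| ≥ |S| for every subset S, so no violating subset exists.

none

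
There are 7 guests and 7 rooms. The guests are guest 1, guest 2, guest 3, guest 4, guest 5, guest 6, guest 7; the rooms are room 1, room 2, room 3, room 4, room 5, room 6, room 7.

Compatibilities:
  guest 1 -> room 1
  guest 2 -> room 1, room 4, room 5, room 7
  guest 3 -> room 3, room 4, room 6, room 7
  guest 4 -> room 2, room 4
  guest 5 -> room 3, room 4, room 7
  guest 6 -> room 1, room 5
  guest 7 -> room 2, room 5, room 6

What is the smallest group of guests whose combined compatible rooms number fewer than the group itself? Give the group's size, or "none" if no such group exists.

none

A matching saturating every guest exists, for instance guest 1→room 1, guest 2→room 4, guest 3→room 3, guest 4→room 2, guest 5→room 7, guest 6→room 5, guest 7→room 6.
By Hall's marriage theorem, this means |N(S)| ≥ |S| for every subset S, so no violating subset exists.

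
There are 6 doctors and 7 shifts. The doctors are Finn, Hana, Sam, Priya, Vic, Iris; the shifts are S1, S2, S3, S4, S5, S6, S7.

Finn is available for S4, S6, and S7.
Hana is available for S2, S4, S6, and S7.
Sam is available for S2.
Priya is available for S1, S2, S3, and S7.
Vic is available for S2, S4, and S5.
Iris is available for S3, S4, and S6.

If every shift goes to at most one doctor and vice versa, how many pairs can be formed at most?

For example, pair Finn→S7, Hana→S6, Sam→S2, Priya→S3, Vic→S5, Iris→S4.
This saturates every doctor, so 6 is the maximum.

6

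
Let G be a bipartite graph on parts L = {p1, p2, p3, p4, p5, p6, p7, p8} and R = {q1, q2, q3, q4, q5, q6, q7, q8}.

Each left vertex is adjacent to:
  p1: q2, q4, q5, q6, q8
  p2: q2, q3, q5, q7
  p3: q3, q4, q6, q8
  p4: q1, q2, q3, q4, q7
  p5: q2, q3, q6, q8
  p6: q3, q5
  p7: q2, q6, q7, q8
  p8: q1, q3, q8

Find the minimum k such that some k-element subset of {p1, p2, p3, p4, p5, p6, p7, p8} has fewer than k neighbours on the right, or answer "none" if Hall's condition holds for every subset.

A matching saturating every left vertex exists, for instance p1→q5, p2→q7, p3→q4, p4→q1, p5→q6, p6→q3, p7→q2, p8→q8.
By Hall's marriage theorem, this means |N(S)| ≥ |S| for every subset S, so no violating subset exists.

none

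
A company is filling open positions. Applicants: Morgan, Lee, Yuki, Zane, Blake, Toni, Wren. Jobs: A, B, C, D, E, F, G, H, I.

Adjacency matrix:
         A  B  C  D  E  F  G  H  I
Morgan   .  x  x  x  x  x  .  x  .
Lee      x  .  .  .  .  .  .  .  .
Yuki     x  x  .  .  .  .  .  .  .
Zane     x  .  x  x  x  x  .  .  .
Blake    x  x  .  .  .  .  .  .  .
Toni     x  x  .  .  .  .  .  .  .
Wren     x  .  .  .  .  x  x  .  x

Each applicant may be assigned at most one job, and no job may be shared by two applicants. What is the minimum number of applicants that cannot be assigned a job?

One maximum matching: Morgan-H, Lee-A, Yuki-B, Zane-E, Wren-I.
The set {Lee, Yuki, Blake, Toni} has only 2 neighbours ({A, B}), so by Hall's theorem at most 5 of the 7 applicants can be matched.
That matches 5 of the 7, leaving 2 unmatched; no matching can do better.

2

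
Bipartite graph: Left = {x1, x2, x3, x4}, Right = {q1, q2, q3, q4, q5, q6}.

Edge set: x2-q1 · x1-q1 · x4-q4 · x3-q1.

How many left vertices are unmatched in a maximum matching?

For example, pair x1–q1, x4–q4.
The set {x1, x2, x3} has only 1 neighbour ({q1}), so by Hall's theorem at most 2 of the 4 left vertices can be matched.
That matches 2 of the 4, leaving 2 unmatched; no matching can do better.

2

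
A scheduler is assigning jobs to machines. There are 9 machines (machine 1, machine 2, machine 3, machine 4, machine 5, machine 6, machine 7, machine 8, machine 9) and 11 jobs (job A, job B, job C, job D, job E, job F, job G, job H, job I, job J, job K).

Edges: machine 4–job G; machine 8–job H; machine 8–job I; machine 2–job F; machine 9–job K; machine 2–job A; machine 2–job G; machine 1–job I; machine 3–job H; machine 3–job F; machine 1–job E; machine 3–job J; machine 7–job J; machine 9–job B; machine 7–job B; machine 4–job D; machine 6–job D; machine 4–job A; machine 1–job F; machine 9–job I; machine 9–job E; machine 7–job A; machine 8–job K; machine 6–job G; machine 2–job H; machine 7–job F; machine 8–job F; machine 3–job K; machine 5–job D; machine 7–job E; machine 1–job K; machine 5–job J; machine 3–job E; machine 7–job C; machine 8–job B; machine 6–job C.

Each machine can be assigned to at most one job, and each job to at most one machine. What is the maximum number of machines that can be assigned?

One maximum matching: machine 1→job F, machine 2→job G, machine 3→job J, machine 4→job A, machine 5→job D, machine 6→job C, machine 7→job B, machine 8→job H, machine 9→job K.
This saturates every machine, so 9 is the maximum.

9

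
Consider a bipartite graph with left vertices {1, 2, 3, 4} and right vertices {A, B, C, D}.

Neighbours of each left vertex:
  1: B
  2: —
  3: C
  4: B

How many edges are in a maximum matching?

For example, pair 1-B, 3-C.
The set {1, 2, 4} has only 1 neighbour ({B}), so by Hall's theorem at most 2 of the 4 left vertices can be matched.

2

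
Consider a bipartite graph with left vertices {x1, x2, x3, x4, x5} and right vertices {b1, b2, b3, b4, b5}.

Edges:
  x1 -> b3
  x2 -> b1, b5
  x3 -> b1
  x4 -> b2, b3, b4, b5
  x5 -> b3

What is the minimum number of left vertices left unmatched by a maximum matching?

1

A valid assignment of size 4: x1-b3, x2-b5, x3-b1, x4-b4.
The set {x1, x5} has only 1 neighbour ({b3}), so by Hall's theorem at most 4 of the 5 left vertices can be matched.
That matches 4 of the 5, leaving 1 unmatched; no matching can do better.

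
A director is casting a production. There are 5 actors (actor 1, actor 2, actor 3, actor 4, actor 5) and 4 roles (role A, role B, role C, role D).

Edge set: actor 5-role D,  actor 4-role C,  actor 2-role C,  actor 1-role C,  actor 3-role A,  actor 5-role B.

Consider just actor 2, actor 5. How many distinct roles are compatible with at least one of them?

3

The union of neighbours of {actor 2, actor 5} is {role B, role C, role D}, which has 3 elements.
Since |N(S)| = 3 ≥ |S| = 2, Hall's condition holds for this subset.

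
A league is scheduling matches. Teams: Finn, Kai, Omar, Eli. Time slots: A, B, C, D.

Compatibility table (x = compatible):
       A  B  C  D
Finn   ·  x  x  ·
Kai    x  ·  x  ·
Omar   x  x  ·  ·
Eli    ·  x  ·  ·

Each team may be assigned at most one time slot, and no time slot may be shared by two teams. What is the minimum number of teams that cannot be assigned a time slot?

1

For example, pair Finn-C, Kai-A, Omar-B.
The set {Finn, Kai, Omar, Eli} has only 3 neighbours ({A, B, C}), so by Hall's theorem at most 3 of the 4 teams can be matched.
That matches 3 of the 4, leaving 1 unmatched; no matching can do better.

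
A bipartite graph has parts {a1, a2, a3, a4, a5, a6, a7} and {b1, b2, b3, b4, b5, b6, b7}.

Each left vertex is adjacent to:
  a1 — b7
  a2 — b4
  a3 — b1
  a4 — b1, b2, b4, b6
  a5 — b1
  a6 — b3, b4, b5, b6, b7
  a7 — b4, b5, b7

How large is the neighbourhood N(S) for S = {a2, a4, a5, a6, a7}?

The union of neighbours of {a2, a4, a5, a6, a7} is {b1, b2, b3, b4, b5, b6, b7}, which has 7 elements.
Since |N(S)| = 7 ≥ |S| = 5, Hall's condition holds for this subset.

7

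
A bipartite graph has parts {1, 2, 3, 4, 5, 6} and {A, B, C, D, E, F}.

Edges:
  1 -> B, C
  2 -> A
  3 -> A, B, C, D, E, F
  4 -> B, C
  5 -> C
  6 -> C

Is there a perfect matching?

No

The set {1, 4, 5, 6} has only 2 neighbours ({B, C}), so by Hall's theorem at most 4 of the 6 left vertices can be matched.
Hence no matching covers every left vertex.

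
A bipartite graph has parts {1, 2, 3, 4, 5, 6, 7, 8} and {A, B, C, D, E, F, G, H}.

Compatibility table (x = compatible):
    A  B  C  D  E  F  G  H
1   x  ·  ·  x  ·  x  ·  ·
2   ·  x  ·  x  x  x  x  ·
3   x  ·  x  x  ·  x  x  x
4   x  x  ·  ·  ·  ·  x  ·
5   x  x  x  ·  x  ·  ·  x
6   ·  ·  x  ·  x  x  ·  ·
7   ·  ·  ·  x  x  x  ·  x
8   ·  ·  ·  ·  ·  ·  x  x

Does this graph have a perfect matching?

One maximum matching: 1–D, 2–F, 3–A, 4–B, 5–E, 6–C, 7–H, 8–G.
Every left vertex is matched, so this is a perfect matching.

Yes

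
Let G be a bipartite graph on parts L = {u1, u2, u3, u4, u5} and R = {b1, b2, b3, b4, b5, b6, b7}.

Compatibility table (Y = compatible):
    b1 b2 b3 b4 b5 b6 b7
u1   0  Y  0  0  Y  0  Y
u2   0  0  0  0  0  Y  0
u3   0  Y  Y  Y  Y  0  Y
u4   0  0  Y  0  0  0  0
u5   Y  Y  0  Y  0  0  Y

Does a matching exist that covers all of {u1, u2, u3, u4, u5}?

Yes

One maximum matching: u1-b2, u2-b6, u3-b5, u4-b3, u5-b7.
Every left vertex is matched, so this matching saturates all of them.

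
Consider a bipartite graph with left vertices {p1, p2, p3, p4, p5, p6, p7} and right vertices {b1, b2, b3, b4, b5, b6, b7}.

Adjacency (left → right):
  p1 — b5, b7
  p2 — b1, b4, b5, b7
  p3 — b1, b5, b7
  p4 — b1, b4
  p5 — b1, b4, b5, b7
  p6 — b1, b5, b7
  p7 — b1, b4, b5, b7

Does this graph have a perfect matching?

The set {p1, p2, p3, p4, p5, p6, p7} has only 4 neighbours ({b1, b4, b5, b7}), so by Hall's theorem at most 4 of the 7 left vertices can be matched.
Hence no matching covers every left vertex.

No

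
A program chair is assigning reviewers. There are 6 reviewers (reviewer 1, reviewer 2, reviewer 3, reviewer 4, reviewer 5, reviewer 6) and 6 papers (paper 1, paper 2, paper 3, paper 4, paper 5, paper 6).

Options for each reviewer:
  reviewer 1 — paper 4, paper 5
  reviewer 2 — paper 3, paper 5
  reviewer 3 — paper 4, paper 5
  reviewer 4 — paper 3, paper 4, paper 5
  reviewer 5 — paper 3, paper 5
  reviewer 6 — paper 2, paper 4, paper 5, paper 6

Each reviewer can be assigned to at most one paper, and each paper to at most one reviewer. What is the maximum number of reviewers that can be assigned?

A valid assignment of size 4: reviewer 1→paper 5, reviewer 2→paper 3, reviewer 3→paper 4, reviewer 6→paper 6.
The set {reviewer 1, reviewer 2, reviewer 3, reviewer 4, reviewer 5} has only 3 neighbours ({paper 3, paper 4, paper 5}), so by Hall's theorem at most 4 of the 6 reviewers can be matched.

4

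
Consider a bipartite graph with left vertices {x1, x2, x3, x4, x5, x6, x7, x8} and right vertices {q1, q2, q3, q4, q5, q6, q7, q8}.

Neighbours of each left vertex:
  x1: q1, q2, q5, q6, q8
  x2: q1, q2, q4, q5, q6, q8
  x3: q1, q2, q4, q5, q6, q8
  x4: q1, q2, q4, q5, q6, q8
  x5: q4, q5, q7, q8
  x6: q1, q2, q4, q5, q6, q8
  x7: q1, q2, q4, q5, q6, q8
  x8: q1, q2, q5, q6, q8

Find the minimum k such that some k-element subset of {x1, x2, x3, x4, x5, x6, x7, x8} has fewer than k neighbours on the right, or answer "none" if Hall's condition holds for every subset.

7

Take S = {x1, x2, x3, x4, x6, x7, x8}. Its neighbourhood is {q1, q2, q4, q5, q6, q8}, so |N(S)| = 6 < |S| = 7.
Every subset of size less than 7 has at least as many neighbours as members, so 7 is the minimum.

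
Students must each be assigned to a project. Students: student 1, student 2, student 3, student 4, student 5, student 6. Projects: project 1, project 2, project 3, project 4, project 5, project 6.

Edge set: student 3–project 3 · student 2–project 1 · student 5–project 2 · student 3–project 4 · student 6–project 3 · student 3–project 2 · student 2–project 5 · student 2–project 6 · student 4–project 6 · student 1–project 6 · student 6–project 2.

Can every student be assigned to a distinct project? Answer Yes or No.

No

The set {student 1, student 4} has only 1 neighbour ({project 6}), so by Hall's theorem at most 5 of the 6 students can be matched.
Hence no matching covers every student.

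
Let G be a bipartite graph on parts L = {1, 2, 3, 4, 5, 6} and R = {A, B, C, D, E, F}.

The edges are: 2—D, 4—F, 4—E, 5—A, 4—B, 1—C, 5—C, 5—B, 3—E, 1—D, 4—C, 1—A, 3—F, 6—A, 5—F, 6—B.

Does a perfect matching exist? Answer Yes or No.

Yes

One maximum matching: 1-A, 2-D, 3-E, 4-C, 5-F, 6-B.
All 6 left vertices are covered.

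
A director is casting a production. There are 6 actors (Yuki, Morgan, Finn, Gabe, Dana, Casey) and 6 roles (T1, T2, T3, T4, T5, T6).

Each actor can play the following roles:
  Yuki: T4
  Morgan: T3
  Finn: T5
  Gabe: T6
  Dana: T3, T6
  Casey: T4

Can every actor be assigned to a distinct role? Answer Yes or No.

The set {Yuki, Morgan, Gabe, Dana, Casey} has only 3 neighbours ({T3, T4, T6}), so by Hall's theorem at most 4 of the 6 actors can be matched.
Hence no matching covers every actor.

No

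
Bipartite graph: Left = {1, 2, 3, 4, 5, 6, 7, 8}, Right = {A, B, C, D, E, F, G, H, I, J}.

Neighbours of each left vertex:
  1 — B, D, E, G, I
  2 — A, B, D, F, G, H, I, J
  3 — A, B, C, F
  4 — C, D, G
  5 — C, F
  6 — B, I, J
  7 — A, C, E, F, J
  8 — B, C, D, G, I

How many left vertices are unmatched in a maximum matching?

0

One maximum matching: 1–E, 2–J, 3–B, 4–C, 5–F, 6–I, 7–A, 8–G.
This saturates every left vertex, so 8 is the maximum.
That matches 8 of the 8, leaving 0 unmatched; no matching can do better.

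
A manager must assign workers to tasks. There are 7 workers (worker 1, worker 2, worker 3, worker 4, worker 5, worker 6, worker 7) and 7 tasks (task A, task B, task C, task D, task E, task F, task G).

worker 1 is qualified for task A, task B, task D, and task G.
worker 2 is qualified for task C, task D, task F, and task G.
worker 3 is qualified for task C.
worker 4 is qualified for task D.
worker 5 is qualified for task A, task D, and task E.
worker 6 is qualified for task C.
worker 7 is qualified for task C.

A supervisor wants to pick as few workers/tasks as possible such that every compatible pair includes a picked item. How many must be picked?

A maximum matching has 5 edges (e.g. worker 1–task A, worker 2–task F, worker 3–task C, worker 4–task D, worker 5–task E).
By König's theorem the minimum vertex cover has the same size. One such cover is {worker 1, worker 2, worker 4, worker 5, task C}.

5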